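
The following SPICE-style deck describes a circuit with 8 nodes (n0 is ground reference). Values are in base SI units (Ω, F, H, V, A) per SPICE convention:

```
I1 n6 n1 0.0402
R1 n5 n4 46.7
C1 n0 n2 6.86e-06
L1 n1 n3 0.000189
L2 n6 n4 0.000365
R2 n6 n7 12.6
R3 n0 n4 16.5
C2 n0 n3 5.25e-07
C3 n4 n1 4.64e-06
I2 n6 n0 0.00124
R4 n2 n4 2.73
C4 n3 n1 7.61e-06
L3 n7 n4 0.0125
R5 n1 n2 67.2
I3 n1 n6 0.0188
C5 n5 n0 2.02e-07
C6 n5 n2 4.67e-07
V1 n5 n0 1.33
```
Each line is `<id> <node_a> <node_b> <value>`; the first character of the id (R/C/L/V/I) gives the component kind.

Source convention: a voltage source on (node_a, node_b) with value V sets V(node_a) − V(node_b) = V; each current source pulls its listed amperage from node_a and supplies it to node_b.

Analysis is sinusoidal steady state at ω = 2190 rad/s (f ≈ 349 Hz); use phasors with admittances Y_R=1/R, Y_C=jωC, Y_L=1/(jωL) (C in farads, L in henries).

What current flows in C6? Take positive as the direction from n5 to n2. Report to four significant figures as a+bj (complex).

MNA unknowns: 7 node voltages V₁..V_7 plus 1 source current (V1)
I1: z[6]−=0.0402, z[1]+=0.0402
R1: Y=0.02141+0.000j on G[5,4]
C1: Y=0.000+0.01502j on G[0,2]
L1: Y=0.000-2.416j on G[1,3]
L2: Y=0.000-1.251j on G[6,4]
R2: Y=0.07937+0.000j on G[6,7]
R3: Y=0.06061+0.000j on G[0,4]
C2: Y=0.000+0.001150j on G[0,3]
C3: Y=0.000+0.01016j on G[4,1]
I2: z[6]−=0.00124, z[0]+=0.00124
R4: Y=0.3663+0.000j on G[2,4]
C4: Y=0.000+0.01667j on G[3,1]
L3: Y=0.000-0.03653j on G[7,4]
R5: Y=0.01488+0.000j on G[1,2]
I3: z[1]−=0.0188, z[6]+=0.0188
C5: Y=0.000+0.0004424j on G[5,0]
C6: Y=0.000+0.001023j on G[5,2]
V1: row V5−V0=1.33, i_V1 at 5,0
solve → V1=1.198-0.8098j, V2=0.3310-0.1044j, V3=1.198-0.8102j, V4=0.3003-0.06496j, V5=1.330+0.000j, V6=0.3001-0.08263j, V7=0.3069-0.07962j
aux → i_V1=-0.02194-0.003001j

-0.0001068+0.001022j A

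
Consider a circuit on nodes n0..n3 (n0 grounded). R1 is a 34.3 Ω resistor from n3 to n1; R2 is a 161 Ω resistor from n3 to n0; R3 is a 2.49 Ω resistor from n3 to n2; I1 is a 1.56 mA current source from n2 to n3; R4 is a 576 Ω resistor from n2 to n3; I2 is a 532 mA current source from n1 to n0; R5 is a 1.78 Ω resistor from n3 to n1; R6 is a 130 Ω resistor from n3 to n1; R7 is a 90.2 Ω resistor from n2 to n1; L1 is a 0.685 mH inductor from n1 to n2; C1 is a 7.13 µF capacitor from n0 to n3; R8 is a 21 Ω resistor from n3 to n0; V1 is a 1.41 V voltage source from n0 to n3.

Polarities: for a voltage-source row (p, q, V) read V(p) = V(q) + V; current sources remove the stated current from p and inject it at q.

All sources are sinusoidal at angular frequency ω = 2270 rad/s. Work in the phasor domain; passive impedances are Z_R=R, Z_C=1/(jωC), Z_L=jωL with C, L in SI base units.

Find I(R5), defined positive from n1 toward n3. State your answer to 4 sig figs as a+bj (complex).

Apply KCL at each of the 3 non-ground nodes and solve the resulting linear system.
Node n1: branches {R1, I2, R5, R6, R7, L1} → V_1 = -1.988-0.1157j
Node n2: branches {R3, I1, R4, R7, L1} → V_2 = -1.875+0.1717j
Node n3: branches {R1, R2, R3, I1, R4, R5, R6, C1, R8, V1} → V_3 = -1.410+0.000j
Source currents: i(V1)=0.4561-0.02282j

-0.3246-0.06499j A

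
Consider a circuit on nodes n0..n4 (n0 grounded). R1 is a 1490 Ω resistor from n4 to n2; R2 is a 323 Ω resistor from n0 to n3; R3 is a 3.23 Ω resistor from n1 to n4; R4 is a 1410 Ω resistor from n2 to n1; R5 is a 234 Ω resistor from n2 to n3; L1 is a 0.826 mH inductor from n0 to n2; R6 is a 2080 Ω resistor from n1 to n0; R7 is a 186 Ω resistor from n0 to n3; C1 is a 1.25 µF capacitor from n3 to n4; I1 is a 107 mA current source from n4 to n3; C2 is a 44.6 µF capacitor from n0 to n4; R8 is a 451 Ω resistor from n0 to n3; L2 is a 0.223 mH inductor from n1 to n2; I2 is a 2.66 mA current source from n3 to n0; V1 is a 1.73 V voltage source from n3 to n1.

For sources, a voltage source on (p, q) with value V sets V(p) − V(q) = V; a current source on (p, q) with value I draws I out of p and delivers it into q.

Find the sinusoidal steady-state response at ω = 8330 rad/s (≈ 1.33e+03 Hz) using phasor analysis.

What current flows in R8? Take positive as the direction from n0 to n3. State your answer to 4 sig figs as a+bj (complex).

-0.004480-0.0003415j A

MNA unknowns: 4 node voltages V₁..V_4 plus 1 source current (V1)
R1: Y=0.0006711+0.000j on G[4,2]
R2: Y=0.003096+0.000j on G[0,3]
R3: Y=0.3096+0.000j on G[1,4]
R4: Y=0.0007092+0.000j on G[2,1]
R5: Y=0.004274+0.000j on G[2,3]
L1: Y=0.000-0.1453j on G[0,2]
R6: Y=0.0004808+0.000j on G[1,0]
R7: Y=0.005376+0.000j on G[0,3]
C1: Y=0.000+0.01041j on G[3,4]
I1: z[4]−=0.107, z[3]+=0.107
C2: Y=0.000+0.3715j on G[0,4]
R8: Y=0.002217+0.000j on G[0,3]
L2: Y=0.000-0.5383j on G[1,2]
I2: z[3]−=0.00266, z[0]+=0.00266
V1: row V3−V1=1.73, i_V1 at 3,1
solve → V1=0.2903+0.1540j, V2=0.2285+0.1324j, V3=2.020+0.1540j, V4=0.08474+0.1175j
aux → i_V1=0.07547-0.02189j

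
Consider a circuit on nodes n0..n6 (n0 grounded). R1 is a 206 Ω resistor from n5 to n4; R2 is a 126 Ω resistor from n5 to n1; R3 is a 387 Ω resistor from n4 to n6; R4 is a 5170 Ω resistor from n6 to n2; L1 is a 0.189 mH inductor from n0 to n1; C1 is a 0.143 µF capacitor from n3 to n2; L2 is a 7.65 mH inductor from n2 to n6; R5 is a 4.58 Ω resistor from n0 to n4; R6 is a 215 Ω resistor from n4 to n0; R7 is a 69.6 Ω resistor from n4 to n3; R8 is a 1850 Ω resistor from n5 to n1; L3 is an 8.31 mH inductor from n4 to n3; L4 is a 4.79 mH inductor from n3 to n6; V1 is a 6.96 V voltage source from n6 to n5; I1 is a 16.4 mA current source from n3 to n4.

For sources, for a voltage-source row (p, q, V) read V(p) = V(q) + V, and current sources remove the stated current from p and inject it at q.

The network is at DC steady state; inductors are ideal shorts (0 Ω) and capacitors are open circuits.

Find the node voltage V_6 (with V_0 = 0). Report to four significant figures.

0.2549 V

Element admittances at DC:
  Y(R1) = 0.004854 S between n5,n4
  Y(R2) = 0.007937 S between n5,n1
  Y(R3) = 0.002584 S between n4,n6
  Y(R4) = 0.0001934 S between n6,n2
  L1: short n0↔n1 (DC inductor)
  Y(C1) = 0.000 S between n3,n2
  L2: short n2↔n6 (DC inductor)
  Y(R5) = 0.2183 S between n0,n4
  Y(R6) = 0.004651 S between n4,n0
  Y(R7) = 0.01437 S between n4,n3
  Y(R8) = 0.0005405 S between n5,n1
  L3: short n4↔n3 (DC inductor)
  L4: short n3↔n6 (DC inductor)
  V1: constraint V(n6)−V(n5) = 6.96
  I1: injects 0.0164 A into n4 (from n3)
Assemble and solve the 11×11 MNA system:
  V(n1)=0.000  V(n2)=0.2549  V(n3)=0.2549  V(n4)=0.2549  V(n5)=-6.705  V(n6)=0.2549
  i(L1)=0.05684  i(L2)=0.000  i(L3)=-0.07423  i(L4)=-0.09063  i(V1)=-0.09063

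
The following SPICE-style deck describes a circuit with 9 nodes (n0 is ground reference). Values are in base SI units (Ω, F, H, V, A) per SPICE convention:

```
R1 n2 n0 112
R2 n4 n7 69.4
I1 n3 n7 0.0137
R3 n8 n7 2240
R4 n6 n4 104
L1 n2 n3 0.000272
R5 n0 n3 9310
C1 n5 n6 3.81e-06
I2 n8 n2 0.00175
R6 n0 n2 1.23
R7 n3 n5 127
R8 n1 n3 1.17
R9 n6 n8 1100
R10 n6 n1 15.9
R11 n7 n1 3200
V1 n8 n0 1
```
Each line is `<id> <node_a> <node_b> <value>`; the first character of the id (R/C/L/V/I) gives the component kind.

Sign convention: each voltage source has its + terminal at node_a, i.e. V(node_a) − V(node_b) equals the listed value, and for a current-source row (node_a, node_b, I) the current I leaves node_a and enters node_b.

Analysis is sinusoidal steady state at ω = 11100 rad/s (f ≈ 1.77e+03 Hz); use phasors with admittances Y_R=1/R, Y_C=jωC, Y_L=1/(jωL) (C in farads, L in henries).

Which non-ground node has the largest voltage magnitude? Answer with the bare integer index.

Element admittances at ω=11100 rad/s:
  Y(R1) = 0.008929+0.000j S between n2,n0
  Y(R2) = 0.01441+0.000j S between n4,n7
  I1: injects 0.0137 A into n7 (from n3)
  Y(R3) = 0.0004464+0.000j S between n8,n7
  Y(R4) = 0.009615+0.000j S between n6,n4
  Y(L1) = 0.000-0.3312j S between n2,n3
  Y(R5) = 0.0001074+0.000j S between n0,n3
  Y(C1) = 0.000+0.04229j S between n5,n6
  I2: injects 0.00175 A into n2 (from n8)
  Y(R6) = 0.8130+0.000j S between n0,n2
  Y(R7) = 0.007874+0.000j S between n3,n5
  Y(R8) = 0.8547+0.000j S between n1,n3
  Y(R9) = 0.0009091+0.000j S between n6,n8
  Y(R10) = 0.06289+0.000j S between n6,n1
  Y(R11) = 0.0003125+0.000j S between n7,n1
  V1: constraint V(n8)−V(n0) = 1
Assemble and solve the 9×9 MNA system:
  V(n1)=0.01667+9.826e-05j  V(n2)=0.002282+5.936e-06j  V(n3)=0.002267+0.0003846j  V(n4)=1.487-0.003510j  V(n5)=0.1949+0.03209j  V(n6)=0.2008-0.003776j  V(n7)=2.346-0.003332j  V(n8)=1.000+0.000j
  i(V1)=-0.001876-4.920e-06j

7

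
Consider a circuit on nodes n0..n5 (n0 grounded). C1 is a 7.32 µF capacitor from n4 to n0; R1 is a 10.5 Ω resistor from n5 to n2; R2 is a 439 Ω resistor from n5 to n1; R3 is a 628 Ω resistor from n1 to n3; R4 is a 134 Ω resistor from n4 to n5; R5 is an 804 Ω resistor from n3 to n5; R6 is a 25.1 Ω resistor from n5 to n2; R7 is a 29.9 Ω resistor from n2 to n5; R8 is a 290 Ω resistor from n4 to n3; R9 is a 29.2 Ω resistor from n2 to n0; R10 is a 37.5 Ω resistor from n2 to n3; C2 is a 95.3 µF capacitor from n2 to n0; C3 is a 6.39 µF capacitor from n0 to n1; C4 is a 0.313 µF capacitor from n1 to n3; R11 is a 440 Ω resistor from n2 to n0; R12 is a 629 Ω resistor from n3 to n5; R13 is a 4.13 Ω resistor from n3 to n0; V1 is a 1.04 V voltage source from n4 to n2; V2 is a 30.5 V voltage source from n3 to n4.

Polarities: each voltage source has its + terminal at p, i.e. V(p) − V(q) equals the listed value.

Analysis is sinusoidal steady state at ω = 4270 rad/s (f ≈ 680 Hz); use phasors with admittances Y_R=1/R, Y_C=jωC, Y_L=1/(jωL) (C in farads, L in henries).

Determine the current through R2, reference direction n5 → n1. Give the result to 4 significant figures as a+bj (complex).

Apply KCL at each of the 5 non-ground nodes and solve the resulting linear system.
Node n1: branches {R2, R3, C3, C4} → V_1 = 2.716+0.2227j
Node n2: branches {R1, R6, R7, R9, R10, C2, R11, V1} → V_2 = -8.059+12.29j
Node n3: branches {R3, R5, R8, R10, C4, R12, R13, V2} → V_3 = 23.48+12.29j
Node n4: branches {C1, R4, R8, V1, V2} → V_4 = -7.019+12.29j
Node n5: branches {R1, R2, R4, R5, R6, R7, R12} → V_5 = -7.387+12.14j
Source currents: i(V1)=-6.250-2.805j, i(V2)=-6.736-3.023j

-0.02301+0.02714j A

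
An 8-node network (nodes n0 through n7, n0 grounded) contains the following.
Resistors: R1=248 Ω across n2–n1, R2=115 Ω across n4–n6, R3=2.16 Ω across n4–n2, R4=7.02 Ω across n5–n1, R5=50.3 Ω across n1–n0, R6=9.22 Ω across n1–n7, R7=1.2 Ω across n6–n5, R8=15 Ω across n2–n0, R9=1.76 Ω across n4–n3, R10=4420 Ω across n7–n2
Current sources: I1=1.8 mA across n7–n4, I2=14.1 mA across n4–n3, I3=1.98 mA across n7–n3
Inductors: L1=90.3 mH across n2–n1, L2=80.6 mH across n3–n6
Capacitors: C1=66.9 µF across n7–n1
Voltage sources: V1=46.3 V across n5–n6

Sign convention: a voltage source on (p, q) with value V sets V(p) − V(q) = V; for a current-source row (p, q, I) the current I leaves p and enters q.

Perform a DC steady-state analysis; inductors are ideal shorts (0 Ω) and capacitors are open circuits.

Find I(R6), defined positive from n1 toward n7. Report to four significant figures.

Element admittances at DC:
  Y(R1) = 0.004032 S between n2,n1
  Y(R2) = 0.008696 S between n4,n6
  Y(R3) = 0.4630 S between n4,n2
  I1: injects 0.0018 A into n4 (from n7)
  I2: injects 0.0141 A into n3 (from n4)
  Y(R4) = 0.1425 S between n5,n1
  Y(R5) = 0.01988 S between n1,n0
  L1: short n2↔n1 (DC inductor)
  Y(C1) = 0.000 S between n7,n1
  Y(R6) = 0.1085 S between n1,n7
  Y(R7) = 0.8333 S between n6,n5
  L2: short n3↔n6 (DC inductor)
  I3: injects 0.00198 A into n3 (from n7)
  Y(R8) = 0.06667 S between n2,n0
  Y(R9) = 0.5682 S between n4,n3
  Y(R10) = 0.0002262 S between n7,n2
  V1: constraint V(n5)−V(n6) = 46.3
Assemble and solve the 10×10 MNA system:
  V(n1)=0.000  V(n2)=0.000  V(n3)=-16.49  V(n4)=-9.163  V(n5)=29.81  V(n6)=-16.49  V(n7)=-0.03478
  i(L1)=-4.242  i(L2)=4.182  i(V1)=-42.83

0.003772 A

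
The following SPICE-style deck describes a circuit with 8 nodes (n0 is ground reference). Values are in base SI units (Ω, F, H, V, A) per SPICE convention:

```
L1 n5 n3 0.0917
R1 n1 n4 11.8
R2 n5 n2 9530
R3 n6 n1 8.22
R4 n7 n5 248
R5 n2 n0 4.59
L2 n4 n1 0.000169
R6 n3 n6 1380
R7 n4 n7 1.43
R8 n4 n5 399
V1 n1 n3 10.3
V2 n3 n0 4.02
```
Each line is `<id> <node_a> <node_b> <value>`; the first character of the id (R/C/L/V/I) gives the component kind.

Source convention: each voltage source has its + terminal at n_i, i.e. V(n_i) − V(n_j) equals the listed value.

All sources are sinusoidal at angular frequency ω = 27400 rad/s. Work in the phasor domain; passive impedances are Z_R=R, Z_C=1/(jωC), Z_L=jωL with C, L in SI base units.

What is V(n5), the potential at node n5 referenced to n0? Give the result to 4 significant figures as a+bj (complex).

14.04+0.6016j V

MNA unknowns: 7 node voltages V₁..V_7 plus 2 source currents (V1, V2)
L1: Y=0.000-0.0003980j on G[5,3]
R1: Y=0.08475+0.000j on G[1,4]
R2: Y=0.0001049+0.000j on G[5,2]
R3: Y=0.1217+0.000j on G[6,1]
R4: Y=0.004032+0.000j on G[7,5]
R5: Y=0.2179+0.000j on G[2,0]
L2: Y=0.000-0.2160j on G[4,1]
R6: Y=0.0007246+0.000j on G[3,6]
R7: Y=0.6993+0.000j on G[4,7]
R8: Y=0.002506+0.000j on G[4,5]
V1: row V1−V3=10.3, i_V1 at 1,3
V2: row V3−V0=4.02, i_V2 at 3,0
solve → V1=14.32+0.000j, V2=0.006758+0.0002896j, V3=4.020+0.000j, V4=14.30-0.0006896j, V5=14.04+0.6016j, V6=14.26+0.000j, V7=14.30+0.002764j
aux → i_V1=-0.009131+0.003924j, i_V2=-0.001472-6.310e-05j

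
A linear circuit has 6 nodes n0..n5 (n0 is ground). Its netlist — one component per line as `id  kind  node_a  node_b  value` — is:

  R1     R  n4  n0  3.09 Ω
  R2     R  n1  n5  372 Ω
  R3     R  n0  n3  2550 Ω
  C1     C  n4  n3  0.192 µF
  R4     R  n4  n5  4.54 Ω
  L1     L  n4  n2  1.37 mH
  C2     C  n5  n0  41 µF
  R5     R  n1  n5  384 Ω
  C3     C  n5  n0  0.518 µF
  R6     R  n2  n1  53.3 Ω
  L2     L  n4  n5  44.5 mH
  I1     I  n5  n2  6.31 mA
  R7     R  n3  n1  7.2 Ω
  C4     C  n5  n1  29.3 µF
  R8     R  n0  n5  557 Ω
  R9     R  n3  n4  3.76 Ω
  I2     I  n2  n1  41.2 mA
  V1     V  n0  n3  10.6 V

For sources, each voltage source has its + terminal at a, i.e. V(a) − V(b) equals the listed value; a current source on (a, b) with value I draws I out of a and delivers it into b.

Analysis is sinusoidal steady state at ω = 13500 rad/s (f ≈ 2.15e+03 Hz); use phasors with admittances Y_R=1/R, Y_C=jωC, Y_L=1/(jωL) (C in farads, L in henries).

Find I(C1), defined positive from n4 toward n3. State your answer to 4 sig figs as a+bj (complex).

-0.001910+0.01705j A

Element admittances at ω=13500 rad/s:
  Y(R1) = 0.3236+0.000j S between n4,n0
  Y(R2) = 0.002688+0.000j S between n1,n5
  Y(R3) = 0.0003922+0.000j S between n0,n3
  Y(C1) = 0.000+0.002592j S between n4,n3
  Y(R4) = 0.2203+0.000j S between n4,n5
  Y(L1) = 0.000-0.05407j S between n4,n2
  Y(C2) = 0.000+0.5535j S between n5,n0
  Y(R5) = 0.002604+0.000j S between n1,n5
  Y(C3) = 0.000+0.006993j S between n5,n0
  Y(R6) = 0.01876+0.000j S between n2,n1
  Y(L2) = 0.000-0.001665j S between n4,n5
  I1: injects 0.00631 A into n2 (from n5)
  Y(R7) = 0.1389+0.000j S between n3,n1
  Y(C4) = 0.000+0.3956j S between n5,n1
  Y(R8) = 0.001795+0.000j S between n0,n5
  Y(R9) = 0.2660+0.000j S between n3,n4
  I2: injects 0.0412 A into n1 (from n2)
  V1: constraint V(n0)−V(n3) = 10.6
Assemble and solve the 6×6 MNA system:
  V(n1)=-3.886+4.753j  V(n2)=-5.453+0.6351j  V(n3)=-10.60+0.000j  V(n4)=-4.024+0.7369j  V(n5)=-1.991+2.451j
  i(V1)=-2.684-0.8732j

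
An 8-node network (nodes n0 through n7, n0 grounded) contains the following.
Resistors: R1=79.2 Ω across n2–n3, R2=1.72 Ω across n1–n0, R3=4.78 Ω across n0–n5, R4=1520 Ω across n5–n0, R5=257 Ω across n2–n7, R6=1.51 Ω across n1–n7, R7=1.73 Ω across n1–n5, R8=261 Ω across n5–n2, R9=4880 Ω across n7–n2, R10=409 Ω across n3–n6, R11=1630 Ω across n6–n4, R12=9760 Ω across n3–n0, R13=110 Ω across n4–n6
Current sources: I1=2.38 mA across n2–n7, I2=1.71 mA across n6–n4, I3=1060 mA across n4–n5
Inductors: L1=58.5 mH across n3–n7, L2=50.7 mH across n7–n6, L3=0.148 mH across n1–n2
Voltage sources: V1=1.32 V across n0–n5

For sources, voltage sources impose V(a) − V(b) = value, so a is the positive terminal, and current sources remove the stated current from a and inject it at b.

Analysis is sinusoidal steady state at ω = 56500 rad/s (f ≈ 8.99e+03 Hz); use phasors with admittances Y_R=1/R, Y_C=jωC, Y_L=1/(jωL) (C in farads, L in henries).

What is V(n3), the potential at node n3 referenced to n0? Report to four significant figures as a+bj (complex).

Apply KCL at each of the 7 non-ground nodes and solve the resulting linear system.
Node n1: branches {R2, R6, R7, L3} → V_1 = -1.568+0.03024j
Node n2: branches {R1, R5, I1, R8, R9, L3} → V_2 = -0.5059-8.508j
Node n3: branches {R1, L1, R10, R12} → V_3 = -80.58-24.00j
Node n4: branches {I2, I3, R11, R13} → V_4 = -609.5-95.23j
Node n5: branches {R3, R4, I3, R7, R8, V1} → V_5 = -1.320+0.000j
Node n6: branches {I2, R10, L2, R11, R13} → V_6 = -500.5-95.23j
Node n7: branches {R5, I1, R6, L1, R9, L2} → V_7 = -1.619+0.2750j
Source currents: i(V1)=-1.197+0.01512j

-80.58-24.00j V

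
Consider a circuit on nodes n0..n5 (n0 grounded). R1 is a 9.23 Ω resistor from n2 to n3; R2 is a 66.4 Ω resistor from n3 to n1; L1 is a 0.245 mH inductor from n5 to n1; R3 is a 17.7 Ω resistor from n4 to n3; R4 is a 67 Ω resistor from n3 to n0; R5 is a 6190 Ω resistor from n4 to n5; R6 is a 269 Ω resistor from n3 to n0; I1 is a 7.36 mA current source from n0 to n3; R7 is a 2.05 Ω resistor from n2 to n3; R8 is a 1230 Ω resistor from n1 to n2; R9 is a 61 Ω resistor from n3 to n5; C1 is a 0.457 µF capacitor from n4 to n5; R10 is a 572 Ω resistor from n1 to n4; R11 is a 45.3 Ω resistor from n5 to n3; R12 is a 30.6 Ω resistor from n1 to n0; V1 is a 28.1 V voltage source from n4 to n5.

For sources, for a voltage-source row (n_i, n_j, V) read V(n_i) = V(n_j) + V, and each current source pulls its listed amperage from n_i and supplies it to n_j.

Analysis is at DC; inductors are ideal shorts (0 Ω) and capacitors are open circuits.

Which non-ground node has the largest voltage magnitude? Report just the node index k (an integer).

MNA unknowns: 5 node voltages V₁..V_5 plus 2 source currents (L1, V1)
R1: Y=0.1083 on G[2,3]
R2: Y=0.01506 on G[3,1]
L1: row V5−V1=0, i_L1 at 5,1
R3: Y=0.05650 on G[4,3]
R4: Y=0.01493 on G[3,0]
R5: Y=0.0001616 on G[4,5]
R6: Y=0.003717 on G[3,0]
I1: z[0]−=0.00736, z[3]+=0.00736
R7: Y=0.4878 on G[2,3]
R8: Y=0.0008130 on G[1,2]
R9: Y=0.01639 on G[3,5]
C1: Y=0.000 on G[4,5]
R10: Y=0.001748 on G[1,4]
R11: Y=0.02208 on G[5,3]
R12: Y=0.03268 on G[1,0]
V1: row V4−V5=28.1, i_V1 at 4,5
solve → V1=-4.570, V2=8.388, V3=8.406, V4=23.53, V5=-4.570
aux → i_L1=-0.4044, i_V1=-0.9081

4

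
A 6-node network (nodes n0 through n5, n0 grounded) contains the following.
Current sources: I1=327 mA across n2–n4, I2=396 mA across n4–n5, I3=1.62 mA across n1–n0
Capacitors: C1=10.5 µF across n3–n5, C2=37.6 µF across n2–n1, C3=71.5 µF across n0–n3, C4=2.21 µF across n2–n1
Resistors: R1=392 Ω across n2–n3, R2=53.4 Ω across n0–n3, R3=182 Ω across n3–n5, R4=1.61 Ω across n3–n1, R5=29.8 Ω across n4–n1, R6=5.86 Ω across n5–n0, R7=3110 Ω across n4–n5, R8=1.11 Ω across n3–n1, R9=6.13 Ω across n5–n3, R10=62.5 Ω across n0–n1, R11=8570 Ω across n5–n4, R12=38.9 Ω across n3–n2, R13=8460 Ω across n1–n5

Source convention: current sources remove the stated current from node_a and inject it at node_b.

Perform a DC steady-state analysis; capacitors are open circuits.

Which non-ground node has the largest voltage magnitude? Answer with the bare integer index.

2

Element admittances at DC:
  I1: injects 0.327 A into n4 (from n2)
  Y(C1) = 0.000 S between n3,n5
  Y(R1) = 0.002551 S between n2,n3
  Y(R2) = 0.01873 S between n0,n3
  Y(R3) = 0.005495 S between n3,n5
  Y(R4) = 0.6211 S between n3,n1
  Y(R5) = 0.03356 S between n4,n1
  Y(C2) = 0.000 S between n2,n1
  Y(R6) = 0.1706 S between n5,n0
  Y(R7) = 0.0003215 S between n4,n5
  Y(R8) = 0.9009 S between n3,n1
  Y(C3) = 0.000 S between n0,n3
  Y(R9) = 0.1631 S between n5,n3
  Y(R10) = 0.01600 S between n0,n1
  I2: injects 0.396 A into n5 (from n4)
  Y(R11) = 0.0001167 S between n5,n4
  Y(C4) = 0.000 S between n2,n1
  Y(R12) = 0.02571 S between n3,n2
  Y(R13) = 0.0001182 S between n1,n5
  I3: injects 0.00162 A into n0 (from n1)
Assemble and solve the 5×5 MNA system:
  V(n1)=-1.695  V(n2)=-13.24  V(n3)=-1.668  V(n4)=-3.698  V(n5)=0.3324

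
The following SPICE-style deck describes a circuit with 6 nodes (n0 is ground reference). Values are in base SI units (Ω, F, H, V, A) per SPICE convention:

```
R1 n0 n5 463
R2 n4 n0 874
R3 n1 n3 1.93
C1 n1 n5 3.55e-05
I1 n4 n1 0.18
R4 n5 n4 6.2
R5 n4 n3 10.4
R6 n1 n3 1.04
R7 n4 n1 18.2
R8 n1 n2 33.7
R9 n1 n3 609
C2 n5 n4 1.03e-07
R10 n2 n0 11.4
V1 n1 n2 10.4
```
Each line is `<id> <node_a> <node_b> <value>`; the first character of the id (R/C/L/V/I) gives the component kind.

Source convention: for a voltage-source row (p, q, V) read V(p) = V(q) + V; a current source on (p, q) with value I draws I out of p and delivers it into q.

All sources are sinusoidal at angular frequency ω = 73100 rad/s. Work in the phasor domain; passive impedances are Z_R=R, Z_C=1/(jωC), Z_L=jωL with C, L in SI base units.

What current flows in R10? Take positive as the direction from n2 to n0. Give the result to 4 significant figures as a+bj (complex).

-0.03242-0.0001416j A

MNA unknowns: 5 node voltages V₁..V_5 plus 1 source current (V1)
R1: Y=0.002160+0.000j on G[0,5]
R2: Y=0.001144+0.000j on G[4,0]
R3: Y=0.5181+0.000j on G[1,3]
C1: Y=0.000+2.595j on G[1,5]
I1: z[4]−=0.18, z[1]+=0.18
R4: Y=0.1613+0.000j on G[5,4]
R5: Y=0.09615+0.000j on G[4,3]
R6: Y=0.9615+0.000j on G[1,3]
R7: Y=0.05495+0.000j on G[4,1]
R8: Y=0.02967+0.000j on G[1,2]
R9: Y=0.001642+0.000j on G[1,3]
C2: Y=0.000+0.007529j on G[5,4]
R10: Y=0.08772+0.000j on G[2,0]
V1: row V1−V2=10.4, i_V1 at 1,2
solve → V1=10.03-0.001615j, V2=-0.3696-0.001615j, V3=9.992+0.0008129j, V4=9.407+0.03821j, V5=10.03+0.04533j
aux → i_V1=-0.3410-0.0001416j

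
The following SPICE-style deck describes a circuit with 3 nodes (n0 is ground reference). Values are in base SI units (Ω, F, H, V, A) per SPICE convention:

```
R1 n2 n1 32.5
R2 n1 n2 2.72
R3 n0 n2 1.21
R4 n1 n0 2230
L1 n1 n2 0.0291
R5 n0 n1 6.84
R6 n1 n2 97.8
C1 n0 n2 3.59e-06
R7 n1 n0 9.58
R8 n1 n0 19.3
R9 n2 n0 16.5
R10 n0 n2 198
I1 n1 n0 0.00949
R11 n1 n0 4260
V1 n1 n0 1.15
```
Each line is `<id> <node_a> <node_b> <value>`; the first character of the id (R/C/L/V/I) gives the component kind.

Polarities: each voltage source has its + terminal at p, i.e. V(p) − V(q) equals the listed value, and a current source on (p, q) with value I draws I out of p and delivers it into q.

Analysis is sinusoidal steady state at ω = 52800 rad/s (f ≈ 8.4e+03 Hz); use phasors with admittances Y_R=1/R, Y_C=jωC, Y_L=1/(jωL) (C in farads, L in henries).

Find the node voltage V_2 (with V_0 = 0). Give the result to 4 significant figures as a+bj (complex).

0.3537-0.05195j V

MNA unknowns: 2 node voltages V₁..V_2 plus 1 source current (V1)
R1: Y=0.03077+0.000j on G[2,1]
R2: Y=0.3676+0.000j on G[1,2]
R3: Y=0.8264+0.000j on G[0,2]
R4: Y=0.0004484+0.000j on G[1,0]
L1: Y=0.000-0.0006508j on G[1,2]
R5: Y=0.1462+0.000j on G[0,1]
R6: Y=0.01022+0.000j on G[1,2]
C1: Y=0.000+0.1896j on G[0,2]
R7: Y=0.1044+0.000j on G[1,0]
R8: Y=0.05181+0.000j on G[1,0]
R9: Y=0.06061+0.000j on G[2,0]
R10: Y=0.005051+0.000j on G[0,2]
I1: z[1]−=0.00949, z[0]+=0.00949
R11: Y=0.0002347+0.000j on G[1,0]
V1: row V1−V0=1.15, i_V1 at 1,0
solve → V1=1.150+0.000j, V2=0.3537-0.05195j
aux → i_V1=-0.6835-0.02071j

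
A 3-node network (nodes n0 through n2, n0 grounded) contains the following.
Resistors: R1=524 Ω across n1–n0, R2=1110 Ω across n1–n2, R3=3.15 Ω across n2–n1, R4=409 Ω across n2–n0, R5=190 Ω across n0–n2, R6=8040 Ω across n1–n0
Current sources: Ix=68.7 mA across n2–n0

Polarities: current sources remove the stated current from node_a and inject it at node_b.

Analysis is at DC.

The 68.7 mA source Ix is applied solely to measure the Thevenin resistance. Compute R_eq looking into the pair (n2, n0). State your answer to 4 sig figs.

Apply KCL at each of the 2 non-ground nodes and solve the resulting linear system.
Node n1: branches {R1, R2, R3, R6} → V_1 = -7.017
Node n2: branches {R2, R3, R4, R5, Ix} → V_2 = -7.062

R_eq = 102.8 Ω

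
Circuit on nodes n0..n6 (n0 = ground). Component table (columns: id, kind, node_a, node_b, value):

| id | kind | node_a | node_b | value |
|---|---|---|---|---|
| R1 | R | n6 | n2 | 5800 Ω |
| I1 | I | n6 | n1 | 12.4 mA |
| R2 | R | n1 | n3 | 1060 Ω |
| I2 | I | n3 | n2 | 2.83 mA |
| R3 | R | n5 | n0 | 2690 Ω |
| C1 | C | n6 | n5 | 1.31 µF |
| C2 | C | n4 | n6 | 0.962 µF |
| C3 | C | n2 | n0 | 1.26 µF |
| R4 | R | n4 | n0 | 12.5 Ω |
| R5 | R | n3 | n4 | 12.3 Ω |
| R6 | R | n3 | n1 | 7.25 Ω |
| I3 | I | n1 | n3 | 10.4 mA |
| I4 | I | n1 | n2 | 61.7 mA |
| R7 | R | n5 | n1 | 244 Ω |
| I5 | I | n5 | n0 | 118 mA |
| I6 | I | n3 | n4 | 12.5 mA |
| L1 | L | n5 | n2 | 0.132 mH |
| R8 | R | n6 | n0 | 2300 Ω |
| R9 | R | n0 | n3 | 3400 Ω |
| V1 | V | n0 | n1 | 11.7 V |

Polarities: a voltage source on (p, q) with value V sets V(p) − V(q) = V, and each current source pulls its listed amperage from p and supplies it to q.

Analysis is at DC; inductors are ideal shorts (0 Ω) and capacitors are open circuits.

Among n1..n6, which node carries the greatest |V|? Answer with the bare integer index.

Apply KCL at each of the 6 non-ground nodes and solve the resulting linear system.
Node n1: branches {I1, R2, R6, I3, I4, R7, V1} → V_1 = -11.70
Node n2: branches {R1, I2, C3, I4, L1} → V_2 = -22.85
Node n3: branches {R2, I2, R5, R6, I3, I6, R9} → V_3 = -9.045
Node n4: branches {C2, R4, R5, I6} → V_4 = -4.481
Node n5: branches {R3, C1, R7, I5, L1} → V_5 = -22.85
Node n6: branches {R1, I1, C1, C2, R8} → V_6 = -26.91
Source currents: i(L1)=-0.06383, i(V1)=-0.2634

6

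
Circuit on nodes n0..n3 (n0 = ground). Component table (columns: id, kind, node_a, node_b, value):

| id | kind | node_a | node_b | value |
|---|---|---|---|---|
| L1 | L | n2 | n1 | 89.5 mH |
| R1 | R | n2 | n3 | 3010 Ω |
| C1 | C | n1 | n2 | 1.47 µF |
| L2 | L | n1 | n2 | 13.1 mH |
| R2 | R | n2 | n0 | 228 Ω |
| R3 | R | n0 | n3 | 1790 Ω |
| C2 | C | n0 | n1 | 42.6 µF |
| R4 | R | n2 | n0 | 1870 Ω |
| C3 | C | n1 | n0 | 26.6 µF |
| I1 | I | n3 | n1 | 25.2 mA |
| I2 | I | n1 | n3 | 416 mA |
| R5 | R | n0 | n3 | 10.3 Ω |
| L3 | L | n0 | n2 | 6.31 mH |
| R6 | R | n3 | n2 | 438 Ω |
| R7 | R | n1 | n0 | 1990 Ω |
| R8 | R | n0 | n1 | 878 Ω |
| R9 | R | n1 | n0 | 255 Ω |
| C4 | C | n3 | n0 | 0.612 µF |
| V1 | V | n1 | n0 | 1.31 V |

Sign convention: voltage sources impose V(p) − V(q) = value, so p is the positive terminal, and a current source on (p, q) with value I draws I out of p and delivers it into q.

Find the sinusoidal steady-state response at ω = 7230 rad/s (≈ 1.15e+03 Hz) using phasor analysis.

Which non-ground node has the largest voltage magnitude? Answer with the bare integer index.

3

MNA unknowns: 3 node voltages V₁..V_3 plus 1 source current (V1)
L1: Y=0.000-0.001545j on G[2,1]
R1: Y=0.0003322+0.000j on G[2,3]
C1: Y=0.000+0.01063j on G[1,2]
L2: Y=0.000-0.01056j on G[1,2]
R2: Y=0.004386+0.000j on G[2,0]
R3: Y=0.0005587+0.000j on G[0,3]
C2: Y=0.000+0.3080j on G[0,1]
R4: Y=0.0005348+0.000j on G[2,0]
C3: Y=0.000+0.1923j on G[1,0]
I1: z[3]−=0.0252, z[1]+=0.0252
I2: z[1]−=0.416, z[3]+=0.416
R5: Y=0.09709+0.000j on G[0,3]
L3: Y=0.000-0.02192j on G[0,2]
R6: Y=0.002283+0.000j on G[3,2]
R7: Y=0.0005025+0.000j on G[1,0]
R8: Y=0.001139+0.000j on G[0,1]
R9: Y=0.003922+0.000j on G[1,0]
C4: Y=0.000+0.004425j on G[3,0]
V1: row V1−V0=1.31, i_V1 at 1,0
solve → V1=1.310+0.000j, V2=0.2184+0.3652j, V3=3.896-0.1624j
aux → i_V1=-0.3975-0.6538j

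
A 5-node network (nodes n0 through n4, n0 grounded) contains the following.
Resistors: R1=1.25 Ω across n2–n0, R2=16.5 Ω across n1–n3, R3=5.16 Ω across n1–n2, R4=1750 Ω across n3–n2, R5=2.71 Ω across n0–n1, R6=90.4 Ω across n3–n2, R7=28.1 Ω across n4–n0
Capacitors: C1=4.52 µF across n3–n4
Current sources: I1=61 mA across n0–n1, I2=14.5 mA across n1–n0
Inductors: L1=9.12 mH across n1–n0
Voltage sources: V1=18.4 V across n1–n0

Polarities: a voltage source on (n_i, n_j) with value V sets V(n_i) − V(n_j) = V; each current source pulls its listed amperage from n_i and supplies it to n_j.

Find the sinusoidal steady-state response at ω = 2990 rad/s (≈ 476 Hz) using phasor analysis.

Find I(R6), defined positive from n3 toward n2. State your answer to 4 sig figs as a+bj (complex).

0.1220-0.02487j A

Apply KCL at each of the 4 non-ground nodes and solve the resulting linear system.
Node n1: branches {R2, R3, I1, R5, L1, I2, V1} → V_1 = 18.40+0.000j
Node n2: branches {R1, R3, R4, R6} → V_2 = 3.717-0.02632j
Node n3: branches {R2, C1, R4, R6} → V_3 = 14.75-2.274j
Node n4: branches {C1, R7} → V_4 = 2.614+4.608j
Source currents: i(V1)=-9.810+0.5318j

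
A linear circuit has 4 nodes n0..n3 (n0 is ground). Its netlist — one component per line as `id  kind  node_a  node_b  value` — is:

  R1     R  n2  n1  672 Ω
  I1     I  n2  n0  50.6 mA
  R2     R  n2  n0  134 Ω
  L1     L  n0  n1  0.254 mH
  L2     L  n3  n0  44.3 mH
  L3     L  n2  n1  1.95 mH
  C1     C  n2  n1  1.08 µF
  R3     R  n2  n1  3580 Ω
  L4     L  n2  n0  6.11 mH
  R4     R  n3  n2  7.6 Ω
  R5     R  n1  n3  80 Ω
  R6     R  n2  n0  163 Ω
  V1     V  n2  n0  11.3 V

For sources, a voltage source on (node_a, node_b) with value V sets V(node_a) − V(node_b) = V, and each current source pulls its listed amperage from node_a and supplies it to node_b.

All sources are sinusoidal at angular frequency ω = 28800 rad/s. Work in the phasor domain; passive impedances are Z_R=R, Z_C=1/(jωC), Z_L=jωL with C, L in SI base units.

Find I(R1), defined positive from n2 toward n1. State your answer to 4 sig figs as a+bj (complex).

Apply KCL at each of the 3 non-ground nodes and solve the resulting linear system.
Node n1: branches {R1, L1, L3, C1, R3, R5} → V_1 = -1.082+1.323j
Node n2: branches {R1, I1, R2, L3, C1, R3, L4, R4, R6, V1} → V_2 = 11.30+0.000j
Node n3: branches {L2, R4, R5} → V_3 = 10.22+0.1704j
Source currents: i(V1)=-0.3852-0.07568j

0.01843-0.001968j A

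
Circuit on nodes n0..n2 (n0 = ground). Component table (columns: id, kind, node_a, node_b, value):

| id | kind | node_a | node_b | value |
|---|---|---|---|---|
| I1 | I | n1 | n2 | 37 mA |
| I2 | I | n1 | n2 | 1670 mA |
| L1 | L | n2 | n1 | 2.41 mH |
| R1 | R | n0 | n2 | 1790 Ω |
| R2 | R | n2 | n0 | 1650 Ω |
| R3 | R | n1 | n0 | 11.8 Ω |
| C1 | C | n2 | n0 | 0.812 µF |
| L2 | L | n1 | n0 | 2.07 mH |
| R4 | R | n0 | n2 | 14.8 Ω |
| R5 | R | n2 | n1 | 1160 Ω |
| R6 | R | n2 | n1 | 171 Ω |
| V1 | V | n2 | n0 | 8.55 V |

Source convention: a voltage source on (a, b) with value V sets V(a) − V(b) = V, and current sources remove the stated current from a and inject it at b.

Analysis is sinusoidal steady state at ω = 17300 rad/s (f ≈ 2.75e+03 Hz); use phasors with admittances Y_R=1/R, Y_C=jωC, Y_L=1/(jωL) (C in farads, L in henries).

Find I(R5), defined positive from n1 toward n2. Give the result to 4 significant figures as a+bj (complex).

Apply KCL at each of the 2 non-ground nodes and solve the resulting linear system.
Node n1: branches {I1, I2, L1, R3, L2, R5, R6} → V_1 = -12.68-9.439j
Node n2: branches {I1, I2, L1, R1, R2, C1, R4, R5, R6, V1} → V_2 = 8.550+0.000j
Source currents: i(V1)=0.7505+0.3258j

-0.01830-0.008137j A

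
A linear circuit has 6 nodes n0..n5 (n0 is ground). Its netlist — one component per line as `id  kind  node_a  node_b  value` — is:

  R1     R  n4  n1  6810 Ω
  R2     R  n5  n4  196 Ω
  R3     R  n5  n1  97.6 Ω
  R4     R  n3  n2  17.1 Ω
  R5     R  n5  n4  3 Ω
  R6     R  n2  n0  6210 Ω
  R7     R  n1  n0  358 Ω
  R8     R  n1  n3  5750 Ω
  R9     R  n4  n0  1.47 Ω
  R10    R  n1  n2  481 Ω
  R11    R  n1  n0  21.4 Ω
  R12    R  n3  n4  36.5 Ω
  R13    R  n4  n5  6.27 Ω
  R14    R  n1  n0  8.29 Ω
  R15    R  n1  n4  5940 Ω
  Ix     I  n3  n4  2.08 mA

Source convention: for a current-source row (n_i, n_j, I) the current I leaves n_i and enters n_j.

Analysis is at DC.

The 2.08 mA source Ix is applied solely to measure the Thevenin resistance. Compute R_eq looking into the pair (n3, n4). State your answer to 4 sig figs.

R_eq = 33.67 Ω

MNA unknowns: 5 node voltages V₁..V_5
R1: Y=0.0001468 on G[4,1]
R2: Y=0.005102 on G[5,4]
R3: Y=0.01025 on G[5,1]
R4: Y=0.05848 on G[3,2]
R5: Y=0.3333 on G[5,4]
R6: Y=0.0001610 on G[2,0]
R7: Y=0.002793 on G[1,0]
R8: Y=0.0001739 on G[1,3]
R9: Y=0.6803 on G[4,0]
R10: Y=0.002079 on G[1,2]
R11: Y=0.04673 on G[1,0]
R12: Y=0.02740 on G[3,4]
R13: Y=0.1595 on G[4,5]
R14: Y=0.1206 on G[1,0]
R15: Y=0.0001684 on G[1,4]
Ix: z[3]−=0.00208, z[4]+=0.00208
solve → V1=-0.0008192, V2=-0.06728, V3=-0.06982, V4=0.0002208, V5=0.0001999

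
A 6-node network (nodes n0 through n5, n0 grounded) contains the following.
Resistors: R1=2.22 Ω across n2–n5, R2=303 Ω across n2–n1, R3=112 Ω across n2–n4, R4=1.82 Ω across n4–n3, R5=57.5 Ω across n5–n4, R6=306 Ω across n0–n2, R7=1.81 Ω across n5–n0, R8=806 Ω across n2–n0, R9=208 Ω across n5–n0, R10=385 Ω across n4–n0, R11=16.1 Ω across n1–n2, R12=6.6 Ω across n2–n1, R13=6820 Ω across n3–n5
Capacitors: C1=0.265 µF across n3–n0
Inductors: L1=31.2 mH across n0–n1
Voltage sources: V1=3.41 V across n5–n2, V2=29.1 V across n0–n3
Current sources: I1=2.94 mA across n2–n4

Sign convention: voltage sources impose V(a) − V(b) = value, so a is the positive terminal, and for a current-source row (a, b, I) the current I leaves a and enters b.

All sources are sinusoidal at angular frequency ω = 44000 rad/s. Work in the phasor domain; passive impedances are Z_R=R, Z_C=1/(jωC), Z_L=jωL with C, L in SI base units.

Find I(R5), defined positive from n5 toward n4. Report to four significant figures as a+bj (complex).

0.4621-9.445e-05j A

Apply KCL at each of the 5 non-ground nodes and solve the resulting linear system.
Node n1: branches {R2, R11, R12, L1} → V_1 = -4.586-0.02109j
Node n2: branches {R1, R2, R3, R6, R8, R11, R12, V1, I1} → V_2 = -4.586-0.005690j
Node n3: branches {R4, C1, R13, V2} → V_3 = -29.10+0.000j
Node n4: branches {R3, R4, R5, R10, I1} → V_4 = -27.75-0.0002589j
Node n5: branches {R1, R5, R7, R9, R13, V1} → V_5 = -1.176-0.005690j
Source currents: i(V1)=-1.347+0.003266j, i(V2)=-0.7480-0.3392j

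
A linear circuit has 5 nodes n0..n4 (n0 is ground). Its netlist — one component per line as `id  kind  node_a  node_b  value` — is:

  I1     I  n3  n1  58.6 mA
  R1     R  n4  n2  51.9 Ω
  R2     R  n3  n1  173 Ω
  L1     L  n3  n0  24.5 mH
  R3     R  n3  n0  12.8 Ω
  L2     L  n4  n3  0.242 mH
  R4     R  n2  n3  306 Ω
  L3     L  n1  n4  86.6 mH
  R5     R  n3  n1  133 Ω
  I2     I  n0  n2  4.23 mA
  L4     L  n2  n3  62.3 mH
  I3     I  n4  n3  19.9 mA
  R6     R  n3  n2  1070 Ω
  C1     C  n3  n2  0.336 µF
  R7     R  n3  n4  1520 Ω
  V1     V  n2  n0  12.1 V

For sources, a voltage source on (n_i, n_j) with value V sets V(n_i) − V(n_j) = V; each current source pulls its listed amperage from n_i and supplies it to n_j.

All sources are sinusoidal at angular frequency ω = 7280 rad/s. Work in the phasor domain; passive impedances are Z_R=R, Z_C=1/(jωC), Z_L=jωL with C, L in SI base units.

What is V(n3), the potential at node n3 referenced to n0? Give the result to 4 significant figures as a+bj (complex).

2.784+0.1225j V

MNA unknowns: 4 node voltages V₁..V_4 plus 1 source current (V1)
I1: z[3]−=0.0586, z[1]+=0.0586
R1: Y=0.01927+0.000j on G[4,2]
R2: Y=0.005780+0.000j on G[3,1]
L1: Y=0.000-0.005607j on G[3,0]
R3: Y=0.07812+0.000j on G[3,0]
L2: Y=0.000-0.5676j on G[4,3]
R4: Y=0.003268+0.000j on G[2,3]
L3: Y=0.000-0.001586j on G[1,4]
R5: Y=0.007519+0.000j on G[3,1]
I2: z[0]−=0.00423, z[2]+=0.00423
L4: Y=0.000-0.002205j on G[2,3]
I3: z[4]−=0.0199, z[3]+=0.0199
R6: Y=0.0009346+0.000j on G[3,2]
C1: Y=0.000+0.002446j on G[3,2]
R7: Y=0.0006579+0.000j on G[3,4]
V1: row V2−V0=12.1, i_V1 at 2,0
solve → V1=7.162+0.6415j, V2=12.10+0.000j, V3=2.784+0.1225j, V4=2.810+0.4034j
aux → i_V1=-0.2139+0.006040j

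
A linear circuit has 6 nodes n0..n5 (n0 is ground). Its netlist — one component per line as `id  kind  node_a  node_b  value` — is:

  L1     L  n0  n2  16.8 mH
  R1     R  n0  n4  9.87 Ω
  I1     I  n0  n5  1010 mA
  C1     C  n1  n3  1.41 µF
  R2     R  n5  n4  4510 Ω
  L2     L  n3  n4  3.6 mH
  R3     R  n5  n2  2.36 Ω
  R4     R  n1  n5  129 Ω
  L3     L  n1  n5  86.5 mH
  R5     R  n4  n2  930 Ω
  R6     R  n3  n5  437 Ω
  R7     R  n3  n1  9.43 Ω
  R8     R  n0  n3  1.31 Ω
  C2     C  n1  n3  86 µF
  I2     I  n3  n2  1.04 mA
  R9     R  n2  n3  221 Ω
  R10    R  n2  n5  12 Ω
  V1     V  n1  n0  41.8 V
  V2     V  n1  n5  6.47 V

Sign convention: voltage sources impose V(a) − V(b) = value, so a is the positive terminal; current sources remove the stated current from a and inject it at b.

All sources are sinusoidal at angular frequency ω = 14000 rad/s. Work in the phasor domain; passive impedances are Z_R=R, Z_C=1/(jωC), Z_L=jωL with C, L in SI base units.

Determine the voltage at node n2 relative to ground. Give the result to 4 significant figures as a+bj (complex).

35.21+0.4382j V

Element admittances at ω=14000 rad/s:
  Y(L1) = 0.000-0.004252j S between n0,n2
  Y(R1) = 0.1013+0.000j S between n0,n4
  I1: injects 1.01 A into n5 (from n0)
  Y(C1) = 0.000+0.01974j S between n1,n3
  Y(R2) = 0.0002217+0.000j S between n5,n4
  Y(L2) = 0.000-0.01984j S between n3,n4
  Y(R3) = 0.4237+0.000j S between n5,n2
  Y(R4) = 0.007752+0.000j S between n1,n5
  Y(L3) = 0.000-0.0008258j S between n1,n5
  Y(R5) = 0.001075+0.000j S between n4,n2
  Y(R6) = 0.002288+0.000j S between n3,n5
  Y(R7) = 0.1060+0.000j S between n3,n1
  Y(R8) = 0.7634+0.000j S between n0,n3
  Y(C2) = 0.000+1.204j S between n1,n3
  I2: injects 0.00104 A into n2 (from n3)
  Y(R9) = 0.004525+0.000j S between n2,n3
  Y(R10) = 0.08333+0.000j S between n2,n5
  V1: constraint V(n1)−V(n0) = 41.8
  V2: constraint V(n1)−V(n5) = 6.47
Assemble and solve the 7×7 MNA system:
  V(n1)=41.80+0.000j  V(n2)=35.21+0.4382j  V(n3)=29.53+17.69j  V(n4)=4.791-4.780j  V(n5)=35.33+0.000j
  i(V1)=-22.02-12.87j  i(V2)=-0.9809-0.2563j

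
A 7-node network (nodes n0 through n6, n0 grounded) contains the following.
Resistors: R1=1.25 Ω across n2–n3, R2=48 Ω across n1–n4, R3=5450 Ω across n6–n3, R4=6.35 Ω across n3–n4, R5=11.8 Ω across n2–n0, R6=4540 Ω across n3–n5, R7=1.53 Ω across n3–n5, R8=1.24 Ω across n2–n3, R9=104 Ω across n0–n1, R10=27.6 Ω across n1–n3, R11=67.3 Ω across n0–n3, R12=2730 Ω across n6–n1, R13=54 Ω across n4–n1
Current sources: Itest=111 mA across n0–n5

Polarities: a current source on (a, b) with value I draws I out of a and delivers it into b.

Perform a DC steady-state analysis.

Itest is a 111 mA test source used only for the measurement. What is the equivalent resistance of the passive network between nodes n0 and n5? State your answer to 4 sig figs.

R_eq = 11.17 Ω

Apply KCL at each of the 6 non-ground nodes and solve the resulting linear system.
Node n1: branches {R2, R9, R10, R12, R13} → V_1 = 0.9368
Node n2: branches {R1, R5, R8} → V_2 = 1.016
Node n3: branches {R1, R3, R4, R6, R7, R8, R10, R11} → V_3 = 1.070
Node n4: branches {R2, R4, R13} → V_4 = 1.043
Node n5: branches {R6, R7, Itest} → V_5 = 1.239
Node n6: branches {R3, R12} → V_6 = 0.9811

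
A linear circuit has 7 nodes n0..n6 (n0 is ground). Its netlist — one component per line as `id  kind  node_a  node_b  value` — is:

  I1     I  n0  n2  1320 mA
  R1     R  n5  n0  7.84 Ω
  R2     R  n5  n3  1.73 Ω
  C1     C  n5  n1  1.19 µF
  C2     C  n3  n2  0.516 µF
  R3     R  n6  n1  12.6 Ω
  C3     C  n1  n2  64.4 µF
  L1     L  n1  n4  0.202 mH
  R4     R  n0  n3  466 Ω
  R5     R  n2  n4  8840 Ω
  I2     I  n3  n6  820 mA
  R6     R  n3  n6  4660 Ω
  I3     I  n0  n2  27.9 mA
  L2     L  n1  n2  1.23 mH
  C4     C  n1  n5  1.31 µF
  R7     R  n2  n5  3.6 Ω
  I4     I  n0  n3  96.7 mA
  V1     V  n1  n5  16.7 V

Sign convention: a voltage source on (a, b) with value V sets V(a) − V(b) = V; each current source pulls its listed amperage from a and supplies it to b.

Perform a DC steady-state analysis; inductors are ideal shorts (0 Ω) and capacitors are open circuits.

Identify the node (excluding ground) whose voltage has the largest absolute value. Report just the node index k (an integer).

6

Element admittances at DC:
  I1: injects 1.32 A into n2 (from n0)
  Y(R1) = 0.1276 S between n5,n0
  Y(R2) = 0.5780 S between n5,n3
  Y(C1) = 0.000 S between n5,n1
  Y(C2) = 0.000 S between n3,n2
  Y(R3) = 0.07937 S between n6,n1
  Y(C3) = 0.000 S between n1,n2
  L1: short n1↔n4 (DC inductor)
  Y(R4) = 0.002146 S between n0,n3
  Y(R5) = 0.0001131 S between n2,n4
  I2: injects 0.82 A into n6 (from n3)
  Y(R6) = 0.0002146 S between n3,n6
  I3: injects 0.0279 A into n2 (from n0)
  L2: short n1↔n2 (DC inductor)
  Y(C4) = 0.000 S between n1,n5
  Y(R7) = 0.2778 S between n2,n5
  I4: injects 0.0967 A into n3 (from n0)
  V1: constraint V(n1)−V(n5) = 16.7
Assemble and solve the 9×9 MNA system:
  V(n1)=27.86  V(n2)=27.86  V(n3)=9.882  V(n4)=27.86  V(n5)=11.16  V(n6)=38.12
  i(L1)=0.000  i(L2)=3.291  i(V1)=-2.477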